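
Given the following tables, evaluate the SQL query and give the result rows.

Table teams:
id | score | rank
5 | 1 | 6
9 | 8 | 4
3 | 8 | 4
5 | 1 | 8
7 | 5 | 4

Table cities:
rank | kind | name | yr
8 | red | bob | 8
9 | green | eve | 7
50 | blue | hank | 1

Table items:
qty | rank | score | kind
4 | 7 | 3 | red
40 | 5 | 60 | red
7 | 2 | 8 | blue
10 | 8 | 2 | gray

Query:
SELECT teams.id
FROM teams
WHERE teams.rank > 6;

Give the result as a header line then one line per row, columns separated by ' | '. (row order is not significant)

After WHERE (1 rows):
teams.id | teams.score | teams.rank
5 | 1 | 8
After SELECT (1 rows):
teams.id
5

== RESULT ==
teams.id
5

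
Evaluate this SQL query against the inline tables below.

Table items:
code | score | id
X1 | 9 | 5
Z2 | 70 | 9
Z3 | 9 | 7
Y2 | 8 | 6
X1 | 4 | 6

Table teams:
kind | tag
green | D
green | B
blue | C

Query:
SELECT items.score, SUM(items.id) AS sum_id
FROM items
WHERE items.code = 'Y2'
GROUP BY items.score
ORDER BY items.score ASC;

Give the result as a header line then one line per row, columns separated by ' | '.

== RESULT ==
items.score | sum_id
8 | 6

Derivation:
After WHERE (1 rows):
items.code | items.score | items.id
Y2 | 8 | 6
After GROUP BY (1 rows):
items.score | sum_id
8 | 6
After ORDER BY (1 rows):
items.score | sum_id
8 | 6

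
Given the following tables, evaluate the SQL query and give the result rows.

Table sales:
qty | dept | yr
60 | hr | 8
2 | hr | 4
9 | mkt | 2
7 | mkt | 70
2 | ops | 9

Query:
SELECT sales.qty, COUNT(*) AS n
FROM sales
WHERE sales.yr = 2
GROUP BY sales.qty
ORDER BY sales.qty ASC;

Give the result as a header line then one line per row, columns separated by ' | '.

== RESULT ==
sales.qty | n
9 | 1

Derivation:
After WHERE (1 rows):
sales.qty | sales.dept | sales.yr
9 | mkt | 2
After GROUP BY (1 rows):
sales.qty | n
9 | 1
After ORDER BY (1 rows):
sales.qty | n
9 | 1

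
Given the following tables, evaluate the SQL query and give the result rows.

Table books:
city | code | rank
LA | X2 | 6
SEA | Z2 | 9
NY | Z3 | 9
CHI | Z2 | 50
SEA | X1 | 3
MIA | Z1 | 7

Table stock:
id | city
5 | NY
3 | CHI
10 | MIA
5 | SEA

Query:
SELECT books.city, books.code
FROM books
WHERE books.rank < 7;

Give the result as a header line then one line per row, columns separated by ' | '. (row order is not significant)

After WHERE (2 rows):
books.city | books.code | books.rank
LA | X2 | 6
SEA | X1 | 3
After SELECT (2 rows):
books.city | books.code
LA | X2
SEA | X1

== RESULT ==
books.city | books.code
LA | X2
SEA | X1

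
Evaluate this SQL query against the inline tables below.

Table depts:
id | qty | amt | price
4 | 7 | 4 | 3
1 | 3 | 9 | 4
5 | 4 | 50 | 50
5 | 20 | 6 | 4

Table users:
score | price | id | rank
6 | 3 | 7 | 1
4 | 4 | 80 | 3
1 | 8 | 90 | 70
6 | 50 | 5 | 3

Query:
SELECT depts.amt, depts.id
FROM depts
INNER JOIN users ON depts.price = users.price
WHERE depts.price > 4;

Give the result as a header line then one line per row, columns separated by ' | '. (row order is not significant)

== RESULT ==
depts.amt | depts.id
50 | 5

Derivation:
After JOIN users (4 rows):
depts.id | depts.qty | depts.amt | depts.price | users.score | users.price | users.id | users.rank
4 | 7 | 4 | 3 | 6 | 3 | 7 | 1
1 | 3 | 9 | 4 | 4 | 4 | 80 | 3
5 | 4 | 50 | 50 | 6 | 50 | 5 | 3
5 | 20 | 6 | 4 | 4 | 4 | 80 | 3
After WHERE (1 rows):
depts.id | depts.qty | depts.amt | depts.price | users.score | users.price | users.id | users.rank
5 | 4 | 50 | 50 | 6 | 50 | 5 | 3
After SELECT (1 rows):
depts.amt | depts.id
50 | 5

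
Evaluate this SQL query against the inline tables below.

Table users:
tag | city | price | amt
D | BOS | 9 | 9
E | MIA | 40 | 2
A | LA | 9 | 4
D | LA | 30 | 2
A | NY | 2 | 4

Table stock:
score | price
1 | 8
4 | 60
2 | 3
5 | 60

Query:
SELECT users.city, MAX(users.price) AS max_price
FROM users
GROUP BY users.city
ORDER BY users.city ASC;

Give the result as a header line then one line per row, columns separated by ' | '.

After GROUP BY (4 rows):
users.city | max_price
BOS | 9
MIA | 40
LA | 30
NY | 2
After ORDER BY (4 rows):
users.city | max_price
BOS | 9
LA | 30
MIA | 40
NY | 2

== RESULT ==
users.city | max_price
BOS | 9
LA | 30
MIA | 40
NY | 2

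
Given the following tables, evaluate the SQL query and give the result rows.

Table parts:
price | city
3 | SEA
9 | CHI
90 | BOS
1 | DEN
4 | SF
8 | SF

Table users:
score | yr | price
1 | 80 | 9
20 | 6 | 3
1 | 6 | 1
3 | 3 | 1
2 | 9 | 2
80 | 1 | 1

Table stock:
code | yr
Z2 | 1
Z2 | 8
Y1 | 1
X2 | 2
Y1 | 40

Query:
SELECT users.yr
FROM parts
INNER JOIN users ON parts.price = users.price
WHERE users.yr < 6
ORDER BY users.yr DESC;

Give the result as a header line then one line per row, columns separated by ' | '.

After JOIN users (5 rows):
parts.price | parts.city | users.score | users.yr | users.price
3 | SEA | 20 | 6 | 3
9 | CHI | 1 | 80 | 9
1 | DEN | 1 | 6 | 1
1 | DEN | 3 | 3 | 1
1 | DEN | 80 | 1 | 1
After WHERE (2 rows):
parts.price | parts.city | users.score | users.yr | users.price
1 | DEN | 3 | 3 | 1
1 | DEN | 80 | 1 | 1
After SELECT (2 rows):
users.yr
3
1
After ORDER BY (2 rows):
users.yr
3
1

== RESULT ==
users.yr
3
1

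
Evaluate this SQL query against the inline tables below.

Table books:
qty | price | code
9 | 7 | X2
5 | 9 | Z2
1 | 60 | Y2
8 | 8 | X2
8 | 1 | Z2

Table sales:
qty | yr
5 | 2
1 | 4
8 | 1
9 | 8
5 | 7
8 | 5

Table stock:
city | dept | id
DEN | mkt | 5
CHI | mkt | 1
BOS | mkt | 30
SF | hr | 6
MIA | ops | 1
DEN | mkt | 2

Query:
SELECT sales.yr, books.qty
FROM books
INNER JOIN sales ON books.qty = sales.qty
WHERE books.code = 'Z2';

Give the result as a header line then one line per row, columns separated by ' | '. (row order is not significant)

== RESULT ==
sales.yr | books.qty
2 | 5
7 | 5
1 | 8
5 | 8

Derivation:
After JOIN sales (8 rows):
books.qty | books.price | books.code | sales.qty | sales.yr
9 | 7 | X2 | 9 | 8
5 | 9 | Z2 | 5 | 2
5 | 9 | Z2 | 5 | 7
1 | 60 | Y2 | 1 | 4
8 | 8 | X2 | 8 | 1
8 | 8 | X2 | 8 | 5
8 | 1 | Z2 | 8 | 1
8 | 1 | Z2 | 8 | 5
After WHERE (4 rows):
books.qty | books.price | books.code | sales.qty | sales.yr
5 | 9 | Z2 | 5 | 2
5 | 9 | Z2 | 5 | 7
8 | 1 | Z2 | 8 | 1
8 | 1 | Z2 | 8 | 5
After SELECT (4 rows):
sales.yr | books.qty
2 | 5
7 | 5
1 | 8
5 | 8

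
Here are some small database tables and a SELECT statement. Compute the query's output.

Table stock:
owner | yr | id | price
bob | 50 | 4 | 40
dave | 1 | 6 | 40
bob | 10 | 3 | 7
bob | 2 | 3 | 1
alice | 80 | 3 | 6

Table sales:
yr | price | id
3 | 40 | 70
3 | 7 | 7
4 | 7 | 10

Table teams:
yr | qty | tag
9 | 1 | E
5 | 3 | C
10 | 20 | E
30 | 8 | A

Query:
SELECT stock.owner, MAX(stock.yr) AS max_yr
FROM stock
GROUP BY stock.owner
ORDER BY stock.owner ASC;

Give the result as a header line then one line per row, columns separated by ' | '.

After GROUP BY (3 rows):
stock.owner | max_yr
bob | 50
dave | 1
alice | 80
After ORDER BY (3 rows):
stock.owner | max_yr
alice | 80
bob | 50
dave | 1

== RESULT ==
stock.owner | max_yr
alice | 80
bob | 50
dave | 1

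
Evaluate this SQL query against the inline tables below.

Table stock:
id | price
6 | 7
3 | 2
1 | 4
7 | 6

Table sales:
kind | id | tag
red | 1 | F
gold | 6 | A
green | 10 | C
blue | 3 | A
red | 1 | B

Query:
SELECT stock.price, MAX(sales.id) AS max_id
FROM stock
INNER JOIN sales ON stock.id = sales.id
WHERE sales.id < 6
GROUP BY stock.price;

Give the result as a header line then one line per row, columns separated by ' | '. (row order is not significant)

== RESULT ==
stock.price | max_id
2 | 3
4 | 1

Derivation:
After JOIN sales (4 rows):
stock.id | stock.price | sales.kind | sales.id | sales.tag
6 | 7 | gold | 6 | A
3 | 2 | blue | 3 | A
1 | 4 | red | 1 | F
1 | 4 | red | 1 | B
After WHERE (3 rows):
stock.id | stock.price | sales.kind | sales.id | sales.tag
3 | 2 | blue | 3 | A
1 | 4 | red | 1 | F
1 | 4 | red | 1 | B
After GROUP BY (2 rows):
stock.price | max_id
2 | 3
4 | 1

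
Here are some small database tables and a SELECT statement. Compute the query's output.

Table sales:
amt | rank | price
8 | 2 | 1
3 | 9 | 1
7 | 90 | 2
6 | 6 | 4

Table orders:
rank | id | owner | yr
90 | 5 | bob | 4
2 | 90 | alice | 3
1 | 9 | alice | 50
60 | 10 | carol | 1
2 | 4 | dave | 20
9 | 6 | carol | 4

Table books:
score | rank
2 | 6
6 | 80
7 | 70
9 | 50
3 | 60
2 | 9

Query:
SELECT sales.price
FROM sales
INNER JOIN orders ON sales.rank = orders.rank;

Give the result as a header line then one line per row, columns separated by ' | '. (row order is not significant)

== RESULT ==
sales.price
1
1
1
2

Derivation:
After JOIN orders (4 rows):
sales.amt | sales.rank | sales.price | orders.rank | orders.id | orders.owner | orders.yr
8 | 2 | 1 | 2 | 90 | alice | 3
8 | 2 | 1 | 2 | 4 | dave | 20
3 | 9 | 1 | 9 | 6 | carol | 4
7 | 90 | 2 | 90 | 5 | bob | 4
After SELECT (4 rows):
sales.price
1
1
1
2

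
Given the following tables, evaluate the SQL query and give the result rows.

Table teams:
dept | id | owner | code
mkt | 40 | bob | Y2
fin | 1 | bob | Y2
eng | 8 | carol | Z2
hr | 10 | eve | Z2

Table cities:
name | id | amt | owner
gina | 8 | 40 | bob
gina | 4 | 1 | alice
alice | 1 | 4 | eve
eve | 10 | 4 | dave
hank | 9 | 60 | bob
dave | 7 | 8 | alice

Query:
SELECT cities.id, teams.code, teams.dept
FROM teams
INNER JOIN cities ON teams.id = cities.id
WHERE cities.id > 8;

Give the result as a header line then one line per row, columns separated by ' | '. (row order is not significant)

After JOIN cities (3 rows):
teams.dept | teams.id | teams.owner | teams.code | cities.name | cities.id | cities.amt | cities.owner
fin | 1 | bob | Y2 | alice | 1 | 4 | eve
eng | 8 | carol | Z2 | gina | 8 | 40 | bob
hr | 10 | eve | Z2 | eve | 10 | 4 | dave
After WHERE (1 rows):
teams.dept | teams.id | teams.owner | teams.code | cities.name | cities.id | cities.amt | cities.owner
hr | 10 | eve | Z2 | eve | 10 | 4 | dave
After SELECT (1 rows):
cities.id | teams.code | teams.dept
10 | Z2 | hr

== RESULT ==
cities.id | teams.code | teams.dept
10 | Z2 | hr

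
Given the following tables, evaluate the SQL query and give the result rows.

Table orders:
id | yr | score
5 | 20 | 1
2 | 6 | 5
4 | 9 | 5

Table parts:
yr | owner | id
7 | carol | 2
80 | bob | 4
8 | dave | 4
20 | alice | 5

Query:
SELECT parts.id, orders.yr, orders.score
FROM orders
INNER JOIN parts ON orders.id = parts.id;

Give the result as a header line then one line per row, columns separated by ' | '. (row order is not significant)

After JOIN parts (4 rows):
orders.id | orders.yr | orders.score | parts.yr | parts.owner | parts.id
5 | 20 | 1 | 20 | alice | 5
2 | 6 | 5 | 7 | carol | 2
4 | 9 | 5 | 80 | bob | 4
4 | 9 | 5 | 8 | dave | 4
After SELECT (4 rows):
parts.id | orders.yr | orders.score
5 | 20 | 1
2 | 6 | 5
4 | 9 | 5
4 | 9 | 5

== RESULT ==
parts.id | orders.yr | orders.score
5 | 20 | 1
2 | 6 | 5
4 | 9 | 5
4 | 9 | 5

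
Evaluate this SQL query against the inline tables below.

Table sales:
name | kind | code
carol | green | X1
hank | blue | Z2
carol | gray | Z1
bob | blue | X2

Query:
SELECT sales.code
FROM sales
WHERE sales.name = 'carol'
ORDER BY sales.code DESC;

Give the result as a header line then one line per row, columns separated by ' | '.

== RESULT ==
sales.code
Z1
X1

Derivation:
After WHERE (2 rows):
sales.name | sales.kind | sales.code
carol | green | X1
carol | gray | Z1
After SELECT (2 rows):
sales.code
X1
Z1
After ORDER BY (2 rows):
sales.code
Z1
X1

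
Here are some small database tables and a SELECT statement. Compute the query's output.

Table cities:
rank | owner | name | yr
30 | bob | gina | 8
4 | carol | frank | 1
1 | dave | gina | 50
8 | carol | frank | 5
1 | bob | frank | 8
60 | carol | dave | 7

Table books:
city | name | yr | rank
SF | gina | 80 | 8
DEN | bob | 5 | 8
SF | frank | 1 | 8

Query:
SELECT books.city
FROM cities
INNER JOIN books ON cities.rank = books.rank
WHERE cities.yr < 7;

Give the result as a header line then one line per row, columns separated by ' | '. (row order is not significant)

After JOIN books (3 rows):
cities.rank | cities.owner | cities.name | cities.yr | books.city | books.name | books.yr | books.rank
8 | carol | frank | 5 | SF | gina | 80 | 8
8 | carol | frank | 5 | DEN | bob | 5 | 8
8 | carol | frank | 5 | SF | frank | 1 | 8
After WHERE (3 rows):
cities.rank | cities.owner | cities.name | cities.yr | books.city | books.name | books.yr | books.rank
8 | carol | frank | 5 | SF | gina | 80 | 8
8 | carol | frank | 5 | DEN | bob | 5 | 8
8 | carol | frank | 5 | SF | frank | 1 | 8
After SELECT (3 rows):
books.city
SF
DEN
SF

== RESULT ==
books.city
SF
DEN
SF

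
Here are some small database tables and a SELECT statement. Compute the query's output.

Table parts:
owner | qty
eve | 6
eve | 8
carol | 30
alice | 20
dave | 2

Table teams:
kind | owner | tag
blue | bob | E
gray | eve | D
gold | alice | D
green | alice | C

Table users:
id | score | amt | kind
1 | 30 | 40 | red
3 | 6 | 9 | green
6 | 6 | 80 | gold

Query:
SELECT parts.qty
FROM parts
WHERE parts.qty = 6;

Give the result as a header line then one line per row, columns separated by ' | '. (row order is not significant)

== RESULT ==
parts.qty
6

Derivation:
After WHERE (1 rows):
parts.owner | parts.qty
eve | 6
After SELECT (1 rows):
parts.qty
6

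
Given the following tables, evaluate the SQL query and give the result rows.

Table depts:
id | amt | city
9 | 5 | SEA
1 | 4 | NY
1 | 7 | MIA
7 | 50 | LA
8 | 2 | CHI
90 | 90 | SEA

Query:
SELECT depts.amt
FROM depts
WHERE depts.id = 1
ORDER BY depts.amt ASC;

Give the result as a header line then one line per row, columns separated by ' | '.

After WHERE (2 rows):
depts.id | depts.amt | depts.city
1 | 4 | NY
1 | 7 | MIA
After SELECT (2 rows):
depts.amt
4
7
After ORDER BY (2 rows):
depts.amt
4
7

== RESULT ==
depts.amt
4
7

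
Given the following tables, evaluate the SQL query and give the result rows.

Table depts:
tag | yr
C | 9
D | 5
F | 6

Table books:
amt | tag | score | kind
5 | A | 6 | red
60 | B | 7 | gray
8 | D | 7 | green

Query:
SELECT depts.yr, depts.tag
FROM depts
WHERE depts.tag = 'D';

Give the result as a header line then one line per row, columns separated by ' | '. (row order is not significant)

After WHERE (1 rows):
depts.tag | depts.yr
D | 5
After SELECT (1 rows):
depts.yr | depts.tag
5 | D

== RESULT ==
depts.yr | depts.tag
5 | D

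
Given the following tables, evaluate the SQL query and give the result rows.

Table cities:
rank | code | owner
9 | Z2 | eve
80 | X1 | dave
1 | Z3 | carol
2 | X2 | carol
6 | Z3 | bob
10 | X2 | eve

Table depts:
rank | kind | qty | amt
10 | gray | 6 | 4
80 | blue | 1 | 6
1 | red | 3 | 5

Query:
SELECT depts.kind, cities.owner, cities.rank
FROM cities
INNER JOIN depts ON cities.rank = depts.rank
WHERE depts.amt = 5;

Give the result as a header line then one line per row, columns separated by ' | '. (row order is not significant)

== RESULT ==
depts.kind | cities.owner | cities.rank
red | carol | 1

Derivation:
After JOIN depts (3 rows):
cities.rank | cities.code | cities.owner | depts.rank | depts.kind | depts.qty | depts.amt
80 | X1 | dave | 80 | blue | 1 | 6
1 | Z3 | carol | 1 | red | 3 | 5
10 | X2 | eve | 10 | gray | 6 | 4
After WHERE (1 rows):
cities.rank | cities.code | cities.owner | depts.rank | depts.kind | depts.qty | depts.amt
1 | Z3 | carol | 1 | red | 3 | 5
After SELECT (1 rows):
depts.kind | cities.owner | cities.rank
red | carol | 1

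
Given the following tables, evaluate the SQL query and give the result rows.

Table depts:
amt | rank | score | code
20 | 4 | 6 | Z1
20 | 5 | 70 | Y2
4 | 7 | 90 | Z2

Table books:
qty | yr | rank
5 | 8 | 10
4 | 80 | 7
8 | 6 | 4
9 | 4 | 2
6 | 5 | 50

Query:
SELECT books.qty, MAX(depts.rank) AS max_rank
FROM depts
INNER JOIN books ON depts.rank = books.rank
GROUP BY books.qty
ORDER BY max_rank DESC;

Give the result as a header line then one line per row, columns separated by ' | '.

== RESULT ==
books.qty | max_rank
4 | 7
8 | 4

Derivation:
After JOIN books (2 rows):
depts.amt | depts.rank | depts.score | depts.code | books.qty | books.yr | books.rank
20 | 4 | 6 | Z1 | 8 | 6 | 4
4 | 7 | 90 | Z2 | 4 | 80 | 7
After GROUP BY (2 rows):
books.qty | max_rank
8 | 4
4 | 7
After ORDER BY (2 rows):
books.qty | max_rank
4 | 7
8 | 4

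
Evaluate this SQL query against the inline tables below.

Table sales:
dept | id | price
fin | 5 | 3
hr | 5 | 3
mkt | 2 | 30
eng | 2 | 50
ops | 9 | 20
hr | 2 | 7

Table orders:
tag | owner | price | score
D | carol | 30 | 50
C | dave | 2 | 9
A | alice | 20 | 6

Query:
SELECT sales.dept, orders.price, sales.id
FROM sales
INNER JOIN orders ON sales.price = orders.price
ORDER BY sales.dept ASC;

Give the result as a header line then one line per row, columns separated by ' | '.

After JOIN orders (2 rows):
sales.dept | sales.id | sales.price | orders.tag | orders.owner | orders.price | orders.score
mkt | 2 | 30 | D | carol | 30 | 50
ops | 9 | 20 | A | alice | 20 | 6
After SELECT (2 rows):
sales.dept | orders.price | sales.id
mkt | 30 | 2
ops | 20 | 9
After ORDER BY (2 rows):
sales.dept | orders.price | sales.id
mkt | 30 | 2
ops | 20 | 9

== RESULT ==
sales.dept | orders.price | sales.id
mkt | 30 | 2
ops | 20 | 9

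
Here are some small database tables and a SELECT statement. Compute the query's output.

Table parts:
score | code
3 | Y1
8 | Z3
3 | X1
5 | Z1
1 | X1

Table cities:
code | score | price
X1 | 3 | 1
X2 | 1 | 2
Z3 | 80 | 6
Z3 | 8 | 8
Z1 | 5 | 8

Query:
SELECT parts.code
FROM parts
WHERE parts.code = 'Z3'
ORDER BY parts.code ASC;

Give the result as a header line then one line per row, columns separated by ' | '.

After WHERE (1 rows):
parts.score | parts.code
8 | Z3
After SELECT (1 rows):
parts.code
Z3
After ORDER BY (1 rows):
parts.code
Z3

== RESULT ==
parts.code
Z3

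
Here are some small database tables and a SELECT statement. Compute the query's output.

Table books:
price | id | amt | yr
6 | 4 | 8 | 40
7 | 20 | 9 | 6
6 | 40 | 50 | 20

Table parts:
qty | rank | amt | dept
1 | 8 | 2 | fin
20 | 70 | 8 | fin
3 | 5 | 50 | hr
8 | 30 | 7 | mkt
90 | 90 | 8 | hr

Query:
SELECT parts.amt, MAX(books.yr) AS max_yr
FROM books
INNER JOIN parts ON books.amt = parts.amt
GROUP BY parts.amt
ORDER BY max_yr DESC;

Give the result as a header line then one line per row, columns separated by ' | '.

After JOIN parts (3 rows):
books.price | books.id | books.amt | books.yr | parts.qty | parts.rank | parts.amt | parts.dept
6 | 4 | 8 | 40 | 20 | 70 | 8 | fin
6 | 4 | 8 | 40 | 90 | 90 | 8 | hr
6 | 40 | 50 | 20 | 3 | 5 | 50 | hr
After GROUP BY (2 rows):
parts.amt | max_yr
8 | 40
50 | 20
After ORDER BY (2 rows):
parts.amt | max_yr
8 | 40
50 | 20

== RESULT ==
parts.amt | max_yr
8 | 40
50 | 20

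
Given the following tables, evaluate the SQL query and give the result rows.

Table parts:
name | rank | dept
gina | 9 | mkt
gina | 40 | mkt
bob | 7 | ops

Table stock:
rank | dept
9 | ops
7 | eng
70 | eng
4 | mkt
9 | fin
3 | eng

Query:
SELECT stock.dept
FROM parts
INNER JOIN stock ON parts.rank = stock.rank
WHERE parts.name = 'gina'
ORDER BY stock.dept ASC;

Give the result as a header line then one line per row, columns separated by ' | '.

== RESULT ==
stock.dept
fin
ops

Derivation:
After JOIN stock (3 rows):
parts.name | parts.rank | parts.dept | stock.rank | stock.dept
gina | 9 | mkt | 9 | ops
gina | 9 | mkt | 9 | fin
bob | 7 | ops | 7 | eng
After WHERE (2 rows):
parts.name | parts.rank | parts.dept | stock.rank | stock.dept
gina | 9 | mkt | 9 | ops
gina | 9 | mkt | 9 | fin
After SELECT (2 rows):
stock.dept
ops
fin
After ORDER BY (2 rows):
stock.dept
fin
ops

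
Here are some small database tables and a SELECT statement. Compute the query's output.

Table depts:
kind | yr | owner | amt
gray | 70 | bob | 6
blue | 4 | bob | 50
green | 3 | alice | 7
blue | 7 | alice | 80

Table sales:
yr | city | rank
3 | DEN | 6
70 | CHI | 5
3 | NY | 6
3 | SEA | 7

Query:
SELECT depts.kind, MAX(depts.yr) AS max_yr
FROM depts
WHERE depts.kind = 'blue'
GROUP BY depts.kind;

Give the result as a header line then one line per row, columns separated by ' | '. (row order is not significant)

After WHERE (2 rows):
depts.kind | depts.yr | depts.owner | depts.amt
blue | 4 | bob | 50
blue | 7 | alice | 80
After GROUP BY (1 rows):
depts.kind | max_yr
blue | 7

== RESULT ==
depts.kind | max_yr
blue | 7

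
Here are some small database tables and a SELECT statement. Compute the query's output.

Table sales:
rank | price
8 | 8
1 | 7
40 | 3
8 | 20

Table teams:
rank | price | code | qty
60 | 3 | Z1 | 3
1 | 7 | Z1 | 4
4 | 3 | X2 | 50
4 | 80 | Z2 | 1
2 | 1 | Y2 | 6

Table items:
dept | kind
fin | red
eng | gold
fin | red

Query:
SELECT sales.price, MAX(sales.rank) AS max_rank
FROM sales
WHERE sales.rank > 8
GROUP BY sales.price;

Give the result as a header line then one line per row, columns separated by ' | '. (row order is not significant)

After WHERE (1 rows):
sales.rank | sales.price
40 | 3
After GROUP BY (1 rows):
sales.price | max_rank
3 | 40

== RESULT ==
sales.price | max_rank
3 | 40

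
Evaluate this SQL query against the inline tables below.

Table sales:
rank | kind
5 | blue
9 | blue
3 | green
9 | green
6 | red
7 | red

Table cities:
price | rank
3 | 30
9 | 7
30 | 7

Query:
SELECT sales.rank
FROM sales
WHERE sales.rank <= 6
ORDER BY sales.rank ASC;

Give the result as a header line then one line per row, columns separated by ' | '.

After WHERE (3 rows):
sales.rank | sales.kind
5 | blue
3 | green
6 | red
After SELECT (3 rows):
sales.rank
5
3
6
After ORDER BY (3 rows):
sales.rank
3
5
6

== RESULT ==
sales.rank
3
5
6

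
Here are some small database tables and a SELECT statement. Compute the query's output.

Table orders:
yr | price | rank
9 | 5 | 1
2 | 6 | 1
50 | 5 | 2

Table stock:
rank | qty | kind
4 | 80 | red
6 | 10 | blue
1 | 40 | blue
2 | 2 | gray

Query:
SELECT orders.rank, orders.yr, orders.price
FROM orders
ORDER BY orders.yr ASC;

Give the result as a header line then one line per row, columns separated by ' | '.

== RESULT ==
orders.rank | orders.yr | orders.price
1 | 2 | 6
1 | 9 | 5
2 | 50 | 5

Derivation:
After SELECT (3 rows):
orders.rank | orders.yr | orders.price
1 | 9 | 5
1 | 2 | 6
2 | 50 | 5
After ORDER BY (3 rows):
orders.rank | orders.yr | orders.price
1 | 2 | 6
1 | 9 | 5
2 | 50 | 5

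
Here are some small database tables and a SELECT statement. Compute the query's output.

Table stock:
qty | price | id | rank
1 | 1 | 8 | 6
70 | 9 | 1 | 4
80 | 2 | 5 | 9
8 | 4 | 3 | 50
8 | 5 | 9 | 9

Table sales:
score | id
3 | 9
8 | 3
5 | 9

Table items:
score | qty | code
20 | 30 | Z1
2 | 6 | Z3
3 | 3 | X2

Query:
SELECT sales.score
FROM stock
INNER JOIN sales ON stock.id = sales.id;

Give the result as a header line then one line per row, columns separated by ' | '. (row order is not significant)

After JOIN sales (3 rows):
stock.qty | stock.price | stock.id | stock.rank | sales.score | sales.id
8 | 4 | 3 | 50 | 8 | 3
8 | 5 | 9 | 9 | 3 | 9
8 | 5 | 9 | 9 | 5 | 9
After SELECT (3 rows):
sales.score
8
3
5

== RESULT ==
sales.score
8
3
5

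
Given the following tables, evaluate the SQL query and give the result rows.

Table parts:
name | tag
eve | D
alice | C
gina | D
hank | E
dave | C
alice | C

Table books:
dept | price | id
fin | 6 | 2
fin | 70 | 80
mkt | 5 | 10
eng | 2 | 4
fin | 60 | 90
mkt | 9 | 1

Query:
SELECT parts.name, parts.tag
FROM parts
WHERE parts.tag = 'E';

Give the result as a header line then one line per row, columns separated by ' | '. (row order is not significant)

== RESULT ==
parts.name | parts.tag
hank | E

Derivation:
After WHERE (1 rows):
parts.name | parts.tag
hank | E
After SELECT (1 rows):
parts.name | parts.tag
hank | E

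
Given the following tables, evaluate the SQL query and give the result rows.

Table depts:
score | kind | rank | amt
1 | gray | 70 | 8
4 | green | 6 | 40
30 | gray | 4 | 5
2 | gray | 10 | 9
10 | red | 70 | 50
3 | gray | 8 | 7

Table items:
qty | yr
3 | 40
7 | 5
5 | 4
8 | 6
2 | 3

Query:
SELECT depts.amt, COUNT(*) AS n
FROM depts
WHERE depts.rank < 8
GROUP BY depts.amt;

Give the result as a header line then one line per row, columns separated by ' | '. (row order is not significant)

== RESULT ==
depts.amt | n
40 | 1
5 | 1

Derivation:
After WHERE (2 rows):
depts.score | depts.kind | depts.rank | depts.amt
4 | green | 6 | 40
30 | gray | 4 | 5
After GROUP BY (2 rows):
depts.amt | n
40 | 1
5 | 1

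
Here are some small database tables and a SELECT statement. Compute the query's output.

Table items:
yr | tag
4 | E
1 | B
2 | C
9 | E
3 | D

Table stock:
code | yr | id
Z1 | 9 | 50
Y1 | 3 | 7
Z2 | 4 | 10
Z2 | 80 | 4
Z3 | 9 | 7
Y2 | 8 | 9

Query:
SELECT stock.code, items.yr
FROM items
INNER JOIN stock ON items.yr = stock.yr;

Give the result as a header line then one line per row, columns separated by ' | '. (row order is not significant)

== RESULT ==
stock.code | items.yr
Z2 | 4
Z1 | 9
Z3 | 9
Y1 | 3

Derivation:
After JOIN stock (4 rows):
items.yr | items.tag | stock.code | stock.yr | stock.id
4 | E | Z2 | 4 | 10
9 | E | Z1 | 9 | 50
9 | E | Z3 | 9 | 7
3 | D | Y1 | 3 | 7
After SELECT (4 rows):
stock.code | items.yr
Z2 | 4
Z1 | 9
Z3 | 9
Y1 | 3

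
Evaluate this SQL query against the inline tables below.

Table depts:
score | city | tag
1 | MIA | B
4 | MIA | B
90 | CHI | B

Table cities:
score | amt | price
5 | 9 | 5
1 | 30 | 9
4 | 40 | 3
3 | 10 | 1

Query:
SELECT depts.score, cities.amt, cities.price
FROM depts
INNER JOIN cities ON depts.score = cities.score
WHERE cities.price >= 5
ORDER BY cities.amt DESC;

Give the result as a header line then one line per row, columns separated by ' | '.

== RESULT ==
depts.score | cities.amt | cities.price
1 | 30 | 9

Derivation:
After JOIN cities (2 rows):
depts.score | depts.city | depts.tag | cities.score | cities.amt | cities.price
1 | MIA | B | 1 | 30 | 9
4 | MIA | B | 4 | 40 | 3
After WHERE (1 rows):
depts.score | depts.city | depts.tag | cities.score | cities.amt | cities.price
1 | MIA | B | 1 | 30 | 9
After SELECT (1 rows):
depts.score | cities.amt | cities.price
1 | 30 | 9
After ORDER BY (1 rows):
depts.score | cities.amt | cities.price
1 | 30 | 9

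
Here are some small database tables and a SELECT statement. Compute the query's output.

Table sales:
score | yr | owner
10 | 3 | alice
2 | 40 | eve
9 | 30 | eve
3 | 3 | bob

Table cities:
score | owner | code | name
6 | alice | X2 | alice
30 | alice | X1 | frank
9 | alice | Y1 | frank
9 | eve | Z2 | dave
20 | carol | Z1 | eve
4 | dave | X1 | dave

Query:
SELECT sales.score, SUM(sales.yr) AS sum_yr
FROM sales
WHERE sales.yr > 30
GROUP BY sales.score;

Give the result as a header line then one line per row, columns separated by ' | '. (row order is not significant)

== RESULT ==
sales.score | sum_yr
2 | 40

Derivation:
After WHERE (1 rows):
sales.score | sales.yr | sales.owner
2 | 40 | eve
After GROUP BY (1 rows):
sales.score | sum_yr
2 | 40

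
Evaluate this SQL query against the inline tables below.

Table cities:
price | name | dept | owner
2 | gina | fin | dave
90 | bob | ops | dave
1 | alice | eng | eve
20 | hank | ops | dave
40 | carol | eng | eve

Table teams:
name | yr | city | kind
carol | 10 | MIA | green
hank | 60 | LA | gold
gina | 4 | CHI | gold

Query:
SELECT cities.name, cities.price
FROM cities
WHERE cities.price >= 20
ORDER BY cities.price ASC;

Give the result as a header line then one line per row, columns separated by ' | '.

== RESULT ==
cities.name | cities.price
hank | 20
carol | 40
bob | 90

Derivation:
After WHERE (3 rows):
cities.price | cities.name | cities.dept | cities.owner
90 | bob | ops | dave
20 | hank | ops | dave
40 | carol | eng | eve
After SELECT (3 rows):
cities.name | cities.price
bob | 90
hank | 20
carol | 40
After ORDER BY (3 rows):
cities.name | cities.price
hank | 20
carol | 40
bob | 90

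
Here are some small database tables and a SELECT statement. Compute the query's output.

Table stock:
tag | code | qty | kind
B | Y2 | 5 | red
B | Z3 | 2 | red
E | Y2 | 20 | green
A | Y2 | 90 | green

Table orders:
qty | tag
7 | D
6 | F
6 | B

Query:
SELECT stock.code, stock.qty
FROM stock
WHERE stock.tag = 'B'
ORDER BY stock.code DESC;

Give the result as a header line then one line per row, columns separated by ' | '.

After WHERE (2 rows):
stock.tag | stock.code | stock.qty | stock.kind
B | Y2 | 5 | red
B | Z3 | 2 | red
After SELECT (2 rows):
stock.code | stock.qty
Y2 | 5
Z3 | 2
After ORDER BY (2 rows):
stock.code | stock.qty
Z3 | 2
Y2 | 5

== RESULT ==
stock.code | stock.qty
Z3 | 2
Y2 | 5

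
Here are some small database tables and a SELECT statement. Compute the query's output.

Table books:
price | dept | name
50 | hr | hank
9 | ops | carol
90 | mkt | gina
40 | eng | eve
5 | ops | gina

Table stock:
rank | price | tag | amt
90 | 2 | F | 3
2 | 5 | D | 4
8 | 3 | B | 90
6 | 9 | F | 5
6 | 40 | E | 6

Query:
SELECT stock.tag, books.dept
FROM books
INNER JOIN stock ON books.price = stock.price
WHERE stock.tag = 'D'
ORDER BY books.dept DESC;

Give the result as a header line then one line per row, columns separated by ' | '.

== RESULT ==
stock.tag | books.dept
D | ops

Derivation:
After JOIN stock (3 rows):
books.price | books.dept | books.name | stock.rank | stock.price | stock.tag | stock.amt
9 | ops | carol | 6 | 9 | F | 5
40 | eng | eve | 6 | 40 | E | 6
5 | ops | gina | 2 | 5 | D | 4
After WHERE (1 rows):
books.price | books.dept | books.name | stock.rank | stock.price | stock.tag | stock.amt
5 | ops | gina | 2 | 5 | D | 4
After SELECT (1 rows):
stock.tag | books.dept
D | ops
After ORDER BY (1 rows):
stock.tag | books.dept
D | ops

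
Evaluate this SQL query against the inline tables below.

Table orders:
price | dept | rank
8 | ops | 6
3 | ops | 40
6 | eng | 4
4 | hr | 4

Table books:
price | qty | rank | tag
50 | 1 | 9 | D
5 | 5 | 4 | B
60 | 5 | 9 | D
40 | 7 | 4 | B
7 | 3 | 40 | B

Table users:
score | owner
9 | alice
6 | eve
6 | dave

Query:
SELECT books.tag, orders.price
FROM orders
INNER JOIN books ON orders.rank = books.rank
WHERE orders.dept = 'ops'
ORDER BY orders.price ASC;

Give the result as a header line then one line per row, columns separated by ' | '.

After JOIN books (5 rows):
orders.price | orders.dept | orders.rank | books.price | books.qty | books.rank | books.tag
3 | ops | 40 | 7 | 3 | 40 | B
6 | eng | 4 | 5 | 5 | 4 | B
6 | eng | 4 | 40 | 7 | 4 | B
4 | hr | 4 | 5 | 5 | 4 | B
4 | hr | 4 | 40 | 7 | 4 | B
After WHERE (1 rows):
orders.price | orders.dept | orders.rank | books.price | books.qty | books.rank | books.tag
3 | ops | 40 | 7 | 3 | 40 | B
After SELECT (1 rows):
books.tag | orders.price
B | 3
After ORDER BY (1 rows):
books.tag | orders.price
B | 3

== RESULT ==
books.tag | orders.price
B | 3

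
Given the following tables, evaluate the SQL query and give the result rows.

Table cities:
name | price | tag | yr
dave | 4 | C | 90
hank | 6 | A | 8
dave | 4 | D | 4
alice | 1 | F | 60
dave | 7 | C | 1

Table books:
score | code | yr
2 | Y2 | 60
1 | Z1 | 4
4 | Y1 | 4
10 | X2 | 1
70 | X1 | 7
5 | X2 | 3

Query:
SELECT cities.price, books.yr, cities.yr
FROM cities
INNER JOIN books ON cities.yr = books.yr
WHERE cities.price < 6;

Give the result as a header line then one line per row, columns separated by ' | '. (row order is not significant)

After JOIN books (4 rows):
cities.name | cities.price | cities.tag | cities.yr | books.score | books.code | books.yr
dave | 4 | D | 4 | 1 | Z1 | 4
dave | 4 | D | 4 | 4 | Y1 | 4
alice | 1 | F | 60 | 2 | Y2 | 60
dave | 7 | C | 1 | 10 | X2 | 1
After WHERE (3 rows):
cities.name | cities.price | cities.tag | cities.yr | books.score | books.code | books.yr
dave | 4 | D | 4 | 1 | Z1 | 4
dave | 4 | D | 4 | 4 | Y1 | 4
alice | 1 | F | 60 | 2 | Y2 | 60
After SELECT (3 rows):
cities.price | books.yr | cities.yr
4 | 4 | 4
4 | 4 | 4
1 | 60 | 60

== RESULT ==
cities.price | books.yr | cities.yr
4 | 4 | 4
4 | 4 | 4
1 | 60 | 60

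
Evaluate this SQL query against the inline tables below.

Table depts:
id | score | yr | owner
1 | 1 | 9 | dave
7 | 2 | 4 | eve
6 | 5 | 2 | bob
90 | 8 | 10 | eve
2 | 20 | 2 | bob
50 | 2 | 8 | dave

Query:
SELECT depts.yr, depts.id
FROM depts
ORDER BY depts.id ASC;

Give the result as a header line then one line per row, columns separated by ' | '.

After SELECT (6 rows):
depts.yr | depts.id
9 | 1
4 | 7
2 | 6
10 | 90
2 | 2
8 | 50
After ORDER BY (6 rows):
depts.yr | depts.id
9 | 1
2 | 2
2 | 6
4 | 7
8 | 50
10 | 90

== RESULT ==
depts.yr | depts.id
9 | 1
2 | 2
2 | 6
4 | 7
8 | 50
10 | 90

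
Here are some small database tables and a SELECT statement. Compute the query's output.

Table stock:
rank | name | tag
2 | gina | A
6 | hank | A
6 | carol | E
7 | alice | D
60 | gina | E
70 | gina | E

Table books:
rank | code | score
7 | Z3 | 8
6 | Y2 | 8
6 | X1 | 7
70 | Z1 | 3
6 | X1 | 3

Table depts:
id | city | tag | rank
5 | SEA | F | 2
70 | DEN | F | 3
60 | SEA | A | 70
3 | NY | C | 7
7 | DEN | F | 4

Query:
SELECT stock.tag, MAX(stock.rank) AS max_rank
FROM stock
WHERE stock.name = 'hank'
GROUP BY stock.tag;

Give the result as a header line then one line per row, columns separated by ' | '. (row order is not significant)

== RESULT ==
stock.tag | max_rank
A | 6

Derivation:
After WHERE (1 rows):
stock.rank | stock.name | stock.tag
6 | hank | A
After GROUP BY (1 rows):
stock.tag | max_rank
A | 6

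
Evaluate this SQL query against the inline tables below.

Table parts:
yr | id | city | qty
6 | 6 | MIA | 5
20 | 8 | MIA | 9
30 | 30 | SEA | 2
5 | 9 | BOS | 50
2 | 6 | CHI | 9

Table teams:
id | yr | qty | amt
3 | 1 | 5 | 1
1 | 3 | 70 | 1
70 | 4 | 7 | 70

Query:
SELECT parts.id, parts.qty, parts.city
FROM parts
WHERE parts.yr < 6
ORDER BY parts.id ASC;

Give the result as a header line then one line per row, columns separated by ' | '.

== RESULT ==
parts.id | parts.qty | parts.city
6 | 9 | CHI
9 | 50 | BOS

Derivation:
After WHERE (2 rows):
parts.yr | parts.id | parts.city | parts.qty
5 | 9 | BOS | 50
2 | 6 | CHI | 9
After SELECT (2 rows):
parts.id | parts.qty | parts.city
9 | 50 | BOS
6 | 9 | CHI
After ORDER BY (2 rows):
parts.id | parts.qty | parts.city
6 | 9 | CHI
9 | 50 | BOS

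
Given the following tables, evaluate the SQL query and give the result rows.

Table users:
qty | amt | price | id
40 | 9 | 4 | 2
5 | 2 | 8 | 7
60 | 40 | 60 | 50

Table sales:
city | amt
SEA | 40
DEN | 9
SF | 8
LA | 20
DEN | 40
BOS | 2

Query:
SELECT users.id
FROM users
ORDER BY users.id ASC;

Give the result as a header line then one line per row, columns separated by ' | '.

== RESULT ==
users.id
2
7
50

Derivation:
After SELECT (3 rows):
users.id
2
7
50
After ORDER BY (3 rows):
users.id
2
7
50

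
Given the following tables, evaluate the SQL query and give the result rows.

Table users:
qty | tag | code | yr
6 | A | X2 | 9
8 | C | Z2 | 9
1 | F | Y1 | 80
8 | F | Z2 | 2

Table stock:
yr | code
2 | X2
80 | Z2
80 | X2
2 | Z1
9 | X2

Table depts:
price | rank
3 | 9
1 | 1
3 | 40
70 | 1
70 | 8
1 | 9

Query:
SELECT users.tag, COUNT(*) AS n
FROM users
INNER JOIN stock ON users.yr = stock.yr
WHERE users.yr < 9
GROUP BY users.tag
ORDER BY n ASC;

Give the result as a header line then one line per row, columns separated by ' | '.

After JOIN stock (6 rows):
users.qty | users.tag | users.code | users.yr | stock.yr | stock.code
6 | A | X2 | 9 | 9 | X2
8 | C | Z2 | 9 | 9 | X2
1 | F | Y1 | 80 | 80 | Z2
1 | F | Y1 | 80 | 80 | X2
8 | F | Z2 | 2 | 2 | X2
8 | F | Z2 | 2 | 2 | Z1
After WHERE (2 rows):
users.qty | users.tag | users.code | users.yr | stock.yr | stock.code
8 | F | Z2 | 2 | 2 | X2
8 | F | Z2 | 2 | 2 | Z1
After GROUP BY (1 rows):
users.tag | n
F | 2
After ORDER BY (1 rows):
users.tag | n
F | 2

== RESULT ==
users.tag | n
F | 2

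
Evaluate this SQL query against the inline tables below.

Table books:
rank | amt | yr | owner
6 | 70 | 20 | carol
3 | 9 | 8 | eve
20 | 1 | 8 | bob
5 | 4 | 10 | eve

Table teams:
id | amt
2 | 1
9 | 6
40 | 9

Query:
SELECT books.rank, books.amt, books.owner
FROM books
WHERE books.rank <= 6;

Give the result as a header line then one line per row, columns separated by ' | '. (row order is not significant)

After WHERE (3 rows):
books.rank | books.amt | books.yr | books.owner
6 | 70 | 20 | carol
3 | 9 | 8 | eve
5 | 4 | 10 | eve
After SELECT (3 rows):
books.rank | books.amt | books.owner
6 | 70 | carol
3 | 9 | eve
5 | 4 | eve

== RESULT ==
books.rank | books.amt | books.owner
6 | 70 | carol
3 | 9 | eve
5 | 4 | eve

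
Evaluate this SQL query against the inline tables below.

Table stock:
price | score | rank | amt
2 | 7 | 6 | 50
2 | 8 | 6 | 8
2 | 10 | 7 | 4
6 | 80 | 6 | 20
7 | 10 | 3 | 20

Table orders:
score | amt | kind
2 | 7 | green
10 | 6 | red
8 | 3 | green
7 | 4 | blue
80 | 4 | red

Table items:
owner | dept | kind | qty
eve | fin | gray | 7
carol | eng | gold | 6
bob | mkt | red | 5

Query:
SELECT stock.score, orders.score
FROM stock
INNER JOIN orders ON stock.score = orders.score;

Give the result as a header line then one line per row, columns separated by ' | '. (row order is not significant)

== RESULT ==
stock.score | orders.score
7 | 7
8 | 8
10 | 10
80 | 80
10 | 10

Derivation:
After JOIN orders (5 rows):
stock.price | stock.score | stock.rank | stock.amt | orders.score | orders.amt | orders.kind
2 | 7 | 6 | 50 | 7 | 4 | blue
2 | 8 | 6 | 8 | 8 | 3 | green
2 | 10 | 7 | 4 | 10 | 6 | red
6 | 80 | 6 | 20 | 80 | 4 | red
7 | 10 | 3 | 20 | 10 | 6 | red
After SELECT (5 rows):
stock.score | orders.score
7 | 7
8 | 8
10 | 10
80 | 80
10 | 10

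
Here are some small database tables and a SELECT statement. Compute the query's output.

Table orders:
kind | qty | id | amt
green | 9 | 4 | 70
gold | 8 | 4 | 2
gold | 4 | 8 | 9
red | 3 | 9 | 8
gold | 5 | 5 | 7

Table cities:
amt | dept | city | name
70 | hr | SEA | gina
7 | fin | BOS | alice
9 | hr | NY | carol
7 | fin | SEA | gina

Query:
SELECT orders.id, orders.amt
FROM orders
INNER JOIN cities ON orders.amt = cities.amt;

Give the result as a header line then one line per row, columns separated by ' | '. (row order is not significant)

== RESULT ==
orders.id | orders.amt
4 | 70
8 | 9
5 | 7
5 | 7

Derivation:
After JOIN cities (4 rows):
orders.kind | orders.qty | orders.id | orders.amt | cities.amt | cities.dept | cities.city | cities.name
green | 9 | 4 | 70 | 70 | hr | SEA | gina
gold | 4 | 8 | 9 | 9 | hr | NY | carol
gold | 5 | 5 | 7 | 7 | fin | BOS | alice
gold | 5 | 5 | 7 | 7 | fin | SEA | gina
After SELECT (4 rows):
orders.id | orders.amt
4 | 70
8 | 9
5 | 7
5 | 7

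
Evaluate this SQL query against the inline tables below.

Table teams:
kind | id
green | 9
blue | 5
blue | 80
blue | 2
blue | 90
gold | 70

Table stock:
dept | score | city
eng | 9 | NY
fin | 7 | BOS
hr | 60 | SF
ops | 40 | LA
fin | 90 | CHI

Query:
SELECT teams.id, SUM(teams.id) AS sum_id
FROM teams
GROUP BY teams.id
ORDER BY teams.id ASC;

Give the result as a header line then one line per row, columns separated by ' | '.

== RESULT ==
teams.id | sum_id
2 | 2
5 | 5
9 | 9
70 | 70
80 | 80
90 | 90

Derivation:
After GROUP BY (6 rows):
teams.id | sum_id
9 | 9
5 | 5
80 | 80
2 | 2
90 | 90
70 | 70
After ORDER BY (6 rows):
teams.id | sum_id
2 | 2
5 | 5
9 | 9
70 | 70
80 | 80
90 | 90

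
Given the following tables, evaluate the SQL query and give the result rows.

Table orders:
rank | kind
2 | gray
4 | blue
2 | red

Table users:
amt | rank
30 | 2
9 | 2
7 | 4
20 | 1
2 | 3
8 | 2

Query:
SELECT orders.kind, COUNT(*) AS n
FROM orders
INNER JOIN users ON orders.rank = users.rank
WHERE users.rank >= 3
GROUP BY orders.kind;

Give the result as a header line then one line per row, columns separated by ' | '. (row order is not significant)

After JOIN users (7 rows):
orders.rank | orders.kind | users.amt | users.rank
2 | gray | 30 | 2
2 | gray | 9 | 2
2 | gray | 8 | 2
4 | blue | 7 | 4
2 | red | 30 | 2
2 | red | 9 | 2
2 | red | 8 | 2
After WHERE (1 rows):
orders.rank | orders.kind | users.amt | users.rank
4 | blue | 7 | 4
After GROUP BY (1 rows):
orders.kind | n
blue | 1

== RESULT ==
orders.kind | n
blue | 1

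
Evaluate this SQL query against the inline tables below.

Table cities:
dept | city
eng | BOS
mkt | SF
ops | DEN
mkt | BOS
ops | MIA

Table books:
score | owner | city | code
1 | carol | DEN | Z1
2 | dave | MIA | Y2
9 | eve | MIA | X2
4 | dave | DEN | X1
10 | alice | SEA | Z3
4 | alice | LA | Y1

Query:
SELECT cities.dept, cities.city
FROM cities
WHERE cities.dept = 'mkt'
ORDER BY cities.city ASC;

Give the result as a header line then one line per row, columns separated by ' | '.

After WHERE (2 rows):
cities.dept | cities.city
mkt | SF
mkt | BOS
After SELECT (2 rows):
cities.dept | cities.city
mkt | SF
mkt | BOS
After ORDER BY (2 rows):
cities.dept | cities.city
mkt | BOS
mkt | SF

== RESULT ==
cities.dept | cities.city
mkt | BOS
mkt | SF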